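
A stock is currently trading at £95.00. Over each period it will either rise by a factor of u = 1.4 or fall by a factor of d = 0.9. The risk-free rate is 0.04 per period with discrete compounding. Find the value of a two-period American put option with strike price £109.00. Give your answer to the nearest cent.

Risk-neutral probability p = (1 + 0.04 − 0.9)/(1.4 − 0.9) = 0.1400/0.5000 = 0.2800
Terminal stock prices: S_uu = 186.2, S_ud = 119.7, S_dd = 76.95
Terminal payoffs (K − S): max(-77.2, 0) = 0, max(-10.7, 0) = 0, max(32.05, 0) = 32.05
Node u (S = 133): continuation = 1/1.04·[0.2800·0.0000 + 0.7200·0.0000] = 0.0000; exercise value = 0.0000 ≤ continuation, so V_u = 0.0000
Node d (S = 85.5): continuation = 1/1.04·[0.2800·0.0000 + 0.7200·32.0500] = 22.1885; exercise value = 23.5000 > continuation, so V_d = 23.5000 (exercise)
Node 0 (S = 95): continuation = 1/1.04·[0.2800·0.0000 + 0.7200·23.5000] = 16.2692; exercise value = 14.0000 ≤ continuation, so V_0 = 16.2692

£16.27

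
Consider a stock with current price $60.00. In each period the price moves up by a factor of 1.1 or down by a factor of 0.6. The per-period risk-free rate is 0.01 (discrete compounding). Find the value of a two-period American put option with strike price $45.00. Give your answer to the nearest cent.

$2.39

Risk-neutral probability p = (1 + 0.01 − 0.6)/(1.1 − 0.6) = 0.4100/0.5000 = 0.8200
Terminal stock prices: S_uu = 72.6, S_ud = 39.6, S_dd = 21.6
Terminal payoffs (K − S): max(-27.6, 0) = 0, max(5.4, 0) = 5.4, max(23.4, 0) = 23.4
Node u (S = 66): continuation = 1/1.01·[0.8200·0.0000 + 0.1800·5.4000] = 0.9624; exercise value = 0.0000 ≤ continuation, so V_u = 0.9624
Node d (S = 36): continuation = 1/1.01·[0.8200·5.4000 + 0.1800·23.4000] = 8.5545; exercise value = 9.0000 > continuation, so V_d = 9.0000 (exercise)
Node 0 (S = 60): continuation = 1/1.01·[0.8200·0.9624 + 0.1800·9.0000] = 2.3853; exercise value = 0.0000 ≤ continuation, so V_0 = 2.3853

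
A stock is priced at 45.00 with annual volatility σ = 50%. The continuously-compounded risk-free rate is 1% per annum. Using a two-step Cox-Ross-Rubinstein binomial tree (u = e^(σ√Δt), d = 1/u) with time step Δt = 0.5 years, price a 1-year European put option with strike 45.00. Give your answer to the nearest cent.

CRR parameters: u = e^(σ√Δt) = e^(0.5·√0.5) = 1.4241, d = 1/u = 0.7022
Per-period rate: rΔt = 0.01·0.5 = 0.005, so R = e^0.005 = 1.0050
Risk-neutral probability p = (e^0.005 − 0.7022)/(1.4241 − 0.7022) = 0.3028/0.7219 = 0.4195
Terminal stock prices: S_uu = 91.27, S_ud = 45, S_dd = 22.19
Terminal payoffs (K − S): max(-46.27, 0) = 0, max(0, 0) = 0, max(22.81, 0) = 22.81
Node u (S = 64.09): V_u = e^(−0.005)·[0.4195·0.0000 + 0.5805·0.0000] = 0.0000
Node d (S = 31.6): V_d = e^(−0.005)·[0.4195·0.0000 + 0.5805·22.8119] = 13.1771
Node 0 (S = 45): V_0 = e^(−0.005)·[0.4195·0.0000 + 0.5805·13.1771] = 7.6116

7.61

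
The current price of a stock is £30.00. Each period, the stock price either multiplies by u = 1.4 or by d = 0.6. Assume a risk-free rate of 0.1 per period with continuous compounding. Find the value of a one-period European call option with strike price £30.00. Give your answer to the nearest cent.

Risk-neutral probability p = (e^0.1 − 0.6)/(1.4 − 0.6) = 0.5052/0.8000 = 0.6315
Terminal stock prices: S_u = 42, S_d = 18
Terminal payoffs (S − K): max(12, 0) = 12, max(-12, 0) = 0
Node 0 (S = 30): V_0 = e^(−0.1)·[0.6315·12.0000 + 0.3685·0.0000] = 6.8565

£6.86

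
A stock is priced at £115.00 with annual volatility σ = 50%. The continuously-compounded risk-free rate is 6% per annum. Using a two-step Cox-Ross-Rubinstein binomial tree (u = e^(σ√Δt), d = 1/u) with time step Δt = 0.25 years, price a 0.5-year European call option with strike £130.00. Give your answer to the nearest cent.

CRR parameters: u = e^(σ√Δt) = e^(0.5·√0.25) = 1.2840, d = 1/u = 0.7788
Per-period rate: rΔt = 0.06·0.25 = 0.015, so R = e^0.015 = 1.0151
Risk-neutral probability p = (e^0.015 − 0.7788)/(1.2840 − 0.7788) = 0.2363/0.5052 = 0.4677
Terminal stock prices: S_uu = 189.6, S_ud = 115, S_dd = 69.75
Terminal payoffs (S − K): max(59.6, 0) = 59.6, max(-15, 0) = 0, max(-60.25, 0) = 0
Node u (S = 147.7): V_u = e^(−0.015)·[0.4677·59.6029 + 0.5323·0.0000] = 27.4634
Node d (S = 89.56): V_d = e^(−0.015)·[0.4677·0.0000 + 0.5323·0.0000] = 0.0000
Node 0 (S = 115): V_0 = e^(−0.015)·[0.4677·27.4634 + 0.5323·0.0000] = 12.6544

£12.65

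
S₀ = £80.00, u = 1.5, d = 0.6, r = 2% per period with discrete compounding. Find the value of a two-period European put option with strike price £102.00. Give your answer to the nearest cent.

£34.37

Risk-neutral probability p = (1 + 0.02 − 0.6)/(1.5 − 0.6) = 0.4200/0.9000 = 0.4667
Terminal stock prices: S_uu = 180, S_ud = 72, S_dd = 28.8
Terminal payoffs (K − S): max(-78, 0) = 0, max(30, 0) = 30, max(73.2, 0) = 73.2
Node u (S = 120): V_u = 1/1.02·[0.4667·0.0000 + 0.5333·30.0000] = 15.6863
Node d (S = 48): V_d = 1/1.02·[0.4667·30.0000 + 0.5333·73.2000] = 52.0000
Node 0 (S = 80): V_0 = 1/1.02·[0.4667·15.6863 + 0.5333·52.0000] = 34.3663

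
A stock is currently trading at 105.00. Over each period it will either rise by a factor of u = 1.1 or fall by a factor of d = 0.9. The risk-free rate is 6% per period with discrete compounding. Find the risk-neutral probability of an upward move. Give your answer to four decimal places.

p = 0.8000

Risk-neutral probability p = (1 + 0.06 − 0.9)/(1.1 − 0.9) = 0.1600/0.2000 = 0.8000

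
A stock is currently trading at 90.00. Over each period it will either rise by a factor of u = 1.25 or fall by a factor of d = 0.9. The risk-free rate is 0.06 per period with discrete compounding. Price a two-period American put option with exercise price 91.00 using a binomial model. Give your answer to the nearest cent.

Risk-neutral probability p = (1 + 0.06 − 0.9)/(1.25 − 0.9) = 0.1600/0.3500 = 0.4571
Terminal stock prices: S_uu = 140.6, S_ud = 101.2, S_dd = 72.9
Terminal payoffs (K − S): max(-49.62, 0) = 0, max(-10.25, 0) = 0, max(18.1, 0) = 18.1
Node u (S = 112.5): continuation = 1/1.06·[0.4571·0.0000 + 0.5429·0.0000] = 0.0000; exercise value = 0.0000 ≤ continuation, so V_u = 0.0000
Node d (S = 81): continuation = 1/1.06·[0.4571·0.0000 + 0.5429·18.1000] = 9.2695; exercise value = 10.0000 > continuation, so V_d = 10.0000 (exercise)
Node 0 (S = 90): continuation = 1/1.06·[0.4571·0.0000 + 0.5429·10.0000] = 5.1213; exercise value = 1.0000 ≤ continuation, so V_0 = 5.1213

5.12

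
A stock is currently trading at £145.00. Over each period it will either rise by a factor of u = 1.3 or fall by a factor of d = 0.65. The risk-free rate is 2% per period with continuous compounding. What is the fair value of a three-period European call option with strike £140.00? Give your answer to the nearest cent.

£38.67

Risk-neutral probability p = (e^0.02 − 0.65)/(1.3 − 0.65) = 0.3702/0.6500 = 0.5695
Terminal stock prices: S_uuu = 318.6, S_uud = 159.3, S_udd = 79.64, S_ddd = 39.82
Terminal payoffs (S − K): max(178.6, 0) = 178.6, max(19.28, 0) = 19.28, max(-60.36, 0) = 0, max(-100.2, 0) = 0
Node uu (S = 245.1): V_uu = e^(−0.02)·[0.5695·178.5650 + 0.4305·19.2825] = 107.8222
Node ud (S = 122.5): V_ud = e^(−0.02)·[0.5695·19.2825 + 0.4305·0.0000] = 10.7647
Node dd (S = 61.26): V_dd = e^(−0.02)·[0.5695·0.0000 + 0.4305·0.0000] = 0.0000
Node u (S = 188.5): V_u = e^(−0.02)·[0.5695·107.8222 + 0.4305·10.7647] = 64.7351
Node d (S = 94.25): V_d = e^(−0.02)·[0.5695·10.7647 + 0.4305·0.0000] = 6.0095
Node 0 (S = 145): V_0 = e^(−0.02)·[0.5695·64.7351 + 0.4305·6.0095] = 38.6749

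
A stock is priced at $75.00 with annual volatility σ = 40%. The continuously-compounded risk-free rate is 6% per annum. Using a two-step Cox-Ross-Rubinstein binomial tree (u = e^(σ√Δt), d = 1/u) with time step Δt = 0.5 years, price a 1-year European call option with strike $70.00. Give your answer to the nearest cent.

$15.98

CRR parameters: u = e^(σ√Δt) = e^(0.4·√0.5) = 1.3269, d = 1/u = 0.7536
Per-period rate: rΔt = 0.06·0.5 = 0.03, so R = e^0.03 = 1.0305
Risk-neutral probability p = (e^0.03 − 0.7536)/(1.3269 − 0.7536) = 0.2768/0.5733 = 0.4829
Terminal stock prices: S_uu = 132, S_ud = 75, S_dd = 42.6
Terminal payoffs (S − K): max(62.05, 0) = 62.05, max(5, 0) = 5, max(-27.4, 0) = 0
Node u (S = 99.52): V_u = e^(−0.03)·[0.4829·62.0491 + 0.5171·5.0000] = 31.5860
Node d (S = 56.52): V_d = e^(−0.03)·[0.4829·5.0000 + 0.5171·0.0000] = 2.3431
Node 0 (S = 75): V_0 = e^(−0.03)·[0.4829·31.5860 + 0.5171·2.3431] = 15.9774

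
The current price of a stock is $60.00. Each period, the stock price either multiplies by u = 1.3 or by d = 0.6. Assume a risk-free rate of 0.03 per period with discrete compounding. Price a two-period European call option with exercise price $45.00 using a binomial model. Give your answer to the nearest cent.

$20.86

Risk-neutral probability p = (1 + 0.03 − 0.6)/(1.3 − 0.6) = 0.4300/0.7000 = 0.6143
Terminal stock prices: S_uu = 101.4, S_ud = 46.8, S_dd = 21.6
Terminal payoffs (S − K): max(56.4, 0) = 56.4, max(1.8, 0) = 1.8, max(-23.4, 0) = 0
Node u (S = 78): V_u = 1/1.03·[0.6143·56.4000 + 0.3857·1.8000] = 34.3107
Node d (S = 36): V_d = 1/1.03·[0.6143·1.8000 + 0.3857·0.0000] = 1.0735
Node 0 (S = 60): V_0 = 1/1.03·[0.6143·34.3107 + 0.3857·1.0735] = 20.8647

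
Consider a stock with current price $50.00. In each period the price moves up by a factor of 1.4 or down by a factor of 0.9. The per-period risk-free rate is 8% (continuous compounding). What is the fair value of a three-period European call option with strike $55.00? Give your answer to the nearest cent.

$10.44

Risk-neutral probability p = (e^0.08 − 0.9)/(1.4 − 0.9) = 0.1833/0.5000 = 0.3666
Terminal stock prices: S_uuu = 137.2, S_uud = 88.2, S_udd = 56.7, S_ddd = 36.45
Terminal payoffs (S − K): max(82.2, 0) = 82.2, max(33.2, 0) = 33.2, max(1.7, 0) = 1.7, max(-18.55, 0) = 0
Node uu (S = 98): V_uu = e^(−0.08)·[0.3666·82.2000 + 0.6334·33.2000] = 47.2286
Node ud (S = 63): V_ud = e^(−0.08)·[0.3666·33.2000 + 0.6334·1.7000] = 12.2286
Node dd (S = 40.5): V_dd = e^(−0.08)·[0.3666·1.7000 + 0.6334·0.0000] = 0.5753
Node u (S = 70): V_u = e^(−0.08)·[0.3666·47.2286 + 0.6334·12.2286] = 23.1321
Node d (S = 45): V_d = e^(−0.08)·[0.3666·12.2286 + 0.6334·0.5753] = 4.4744
Node 0 (S = 50): V_0 = e^(−0.08)·[0.3666·23.1321 + 0.6334·4.4744] = 10.4440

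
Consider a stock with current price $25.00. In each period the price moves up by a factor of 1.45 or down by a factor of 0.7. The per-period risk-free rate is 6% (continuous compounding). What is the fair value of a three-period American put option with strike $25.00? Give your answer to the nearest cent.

Risk-neutral probability p = (e^0.06 − 0.7)/(1.45 − 0.7) = 0.3618/0.7500 = 0.4824
Terminal stock prices: S_uuu = 76.22, S_uud = 36.79, S_udd = 17.76, S_ddd = 8.575
Terminal payoffs (K − S): max(-51.22, 0) = 0, max(-11.79, 0) = 0, max(7.238, 0) = 7.238, max(16.43, 0) = 16.43
Node uu (S = 52.56): continuation = e^(−0.06)·[0.4824·0.0000 + 0.5176·0.0000] = 0.0000; exercise value = 0.0000 ≤ continuation, so V_uu = 0.0000
Node ud (S = 25.38): continuation = e^(−0.06)·[0.4824·0.0000 + 0.5176·7.2375] = 3.5276; exercise value = 0.0000 ≤ continuation, so V_ud = 3.5276
Node dd (S = 12.25): continuation = e^(−0.06)·[0.4824·7.2375 + 0.5176·16.4250] = 11.2941; exercise value = 12.7500 > continuation, so V_dd = 12.7500 (exercise)
Node u (S = 36.25): continuation = e^(−0.06)·[0.4824·0.0000 + 0.5176·3.5276] = 1.7194; exercise value = 0.0000 ≤ continuation, so V_u = 1.7194
Node d (S = 17.5): continuation = e^(−0.06)·[0.4824·3.5276 + 0.5176·12.7500] = 7.8173; exercise value = 7.5000 ≤ continuation, so V_d = 7.8173
Node 0 (S = 25): continuation = e^(−0.06)·[0.4824·1.7194 + 0.5176·7.8173] = 4.5915; exercise value = 0.0000 ≤ continuation, so V_0 = 4.5915

$4.59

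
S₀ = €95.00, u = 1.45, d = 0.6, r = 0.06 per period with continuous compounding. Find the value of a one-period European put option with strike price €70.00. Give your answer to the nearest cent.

Risk-neutral probability p = (e^0.06 − 0.6)/(1.45 − 0.6) = 0.4618/0.8500 = 0.5433
Terminal stock prices: S_u = 137.8, S_d = 57
Terminal payoffs (K − S): max(-67.75, 0) = 0, max(13, 0) = 13
Node 0 (S = 95): V_0 = e^(−0.06)·[0.5433·0.0000 + 0.4567·13.0000] = 5.5909

€5.59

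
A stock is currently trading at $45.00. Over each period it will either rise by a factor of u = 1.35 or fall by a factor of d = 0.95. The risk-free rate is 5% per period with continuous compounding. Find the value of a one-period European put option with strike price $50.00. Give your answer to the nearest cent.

$5.15

Risk-neutral probability p = (e^0.05 − 0.95)/(1.35 − 0.95) = 0.1013/0.4000 = 0.2532
Terminal stock prices: S_u = 60.75, S_d = 42.75
Terminal payoffs (K − S): max(-10.75, 0) = 0, max(7.25, 0) = 7.25
Node 0 (S = 45): V_0 = e^(−0.05)·[0.2532·0.0000 + 0.7468·7.2500] = 5.1504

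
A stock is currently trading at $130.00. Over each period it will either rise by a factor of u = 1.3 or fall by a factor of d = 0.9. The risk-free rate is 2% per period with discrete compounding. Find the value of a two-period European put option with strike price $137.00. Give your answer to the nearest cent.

Risk-neutral probability p = (1 + 0.02 − 0.9)/(1.3 − 0.9) = 0.1200/0.4000 = 0.3000
Terminal stock prices: S_uu = 219.7, S_ud = 152.1, S_dd = 105.3
Terminal payoffs (K − S): max(-82.7, 0) = 0, max(-15.1, 0) = 0, max(31.7, 0) = 31.7
Node u (S = 169): V_u = 1/1.02·[0.3000·0.0000 + 0.7000·0.0000] = 0.0000
Node d (S = 117): V_d = 1/1.02·[0.3000·0.0000 + 0.7000·31.7000] = 21.7549
Node 0 (S = 130): V_0 = 1/1.02·[0.3000·0.0000 + 0.7000·21.7549] = 14.9298

$14.93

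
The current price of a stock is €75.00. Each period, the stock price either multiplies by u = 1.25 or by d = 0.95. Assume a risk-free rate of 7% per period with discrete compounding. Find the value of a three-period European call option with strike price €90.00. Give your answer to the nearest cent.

Risk-neutral probability p = (1 + 0.07 − 0.95)/(1.25 − 0.95) = 0.1200/0.3000 = 0.4000
Terminal stock prices: S_uuu = 146.5, S_uud = 111.3, S_udd = 84.61, S_ddd = 64.3
Terminal payoffs (S − K): max(56.48, 0) = 56.48, max(21.33, 0) = 21.33, max(-5.391, 0) = 0, max(-25.7, 0) = 0
Node uu (S = 117.2): V_uu = 1/1.07·[0.4000·56.4844 + 0.6000·21.3281] = 33.0754
Node ud (S = 89.06): V_ud = 1/1.07·[0.4000·21.3281 + 0.6000·0.0000] = 7.9731
Node dd (S = 67.69): V_dd = 1/1.07·[0.4000·0.0000 + 0.6000·0.0000] = 0.0000
Node u (S = 93.75): V_u = 1/1.07·[0.4000·33.0754 + 0.6000·7.9731] = 16.8355
Node d (S = 71.25): V_d = 1/1.07·[0.4000·7.9731 + 0.6000·0.0000] = 2.9806
Node 0 (S = 75): V_0 = 1/1.07·[0.4000·16.8355 + 0.6000·2.9806] = 7.9650

€7.97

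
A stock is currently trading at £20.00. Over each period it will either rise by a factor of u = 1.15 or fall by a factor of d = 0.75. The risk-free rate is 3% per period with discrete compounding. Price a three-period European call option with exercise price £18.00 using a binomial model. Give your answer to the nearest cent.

Risk-neutral probability p = (1 + 0.03 − 0.75)/(1.15 − 0.75) = 0.2800/0.4000 = 0.7000
Terminal stock prices: S_uuu = 30.42, S_uud = 19.84, S_udd = 12.94, S_ddd = 8.438
Terminal payoffs (S − K): max(12.42, 0) = 12.42, max(1.837, 0) = 1.837, max(-5.062, 0) = 0, max(-9.562, 0) = 0
Node uu (S = 26.45): V_uu = 1/1.03·[0.7000·12.4175 + 0.3000·1.8375] = 8.9743
Node ud (S = 17.25): V_ud = 1/1.03·[0.7000·1.8375 + 0.3000·0.0000] = 1.2488
Node dd (S = 11.25): V_dd = 1/1.03·[0.7000·0.0000 + 0.3000·0.0000] = 0.0000
Node u (S = 23): V_u = 1/1.03·[0.7000·8.9743 + 0.3000·1.2488] = 6.4627
Node d (S = 15): V_d = 1/1.03·[0.7000·1.2488 + 0.3000·0.0000] = 0.8487
Node 0 (S = 20): V_0 = 1/1.03·[0.7000·6.4627 + 0.3000·0.8487] = 4.6393

£4.64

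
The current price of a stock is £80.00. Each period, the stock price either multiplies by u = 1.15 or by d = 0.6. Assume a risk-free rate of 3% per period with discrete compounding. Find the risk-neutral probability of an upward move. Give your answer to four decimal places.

p = 0.7818

Risk-neutral probability p = (1 + 0.03 − 0.6)/(1.15 − 0.6) = 0.4300/0.5500 = 0.7818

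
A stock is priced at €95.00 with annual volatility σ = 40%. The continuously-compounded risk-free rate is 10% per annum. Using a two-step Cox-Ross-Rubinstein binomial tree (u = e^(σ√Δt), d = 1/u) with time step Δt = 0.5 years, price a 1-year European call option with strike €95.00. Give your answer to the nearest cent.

€17.63

CRR parameters: u = e^(σ√Δt) = e^(0.4·√0.5) = 1.3269, d = 1/u = 0.7536
Per-period rate: rΔt = 0.1·0.5 = 0.05, so R = e^0.05 = 1.0513
Risk-neutral probability p = (e^0.05 − 0.7536)/(1.3269 − 0.7536) = 0.2976/0.5733 = 0.5192
Terminal stock prices: S_uu = 167.3, S_ud = 95, S_dd = 53.96
Terminal payoffs (S − K): max(72.26, 0) = 72.26, max(0, 0) = 0, max(-41.04, 0) = 0
Node u (S = 126.1): V_u = e^(−0.05)·[0.5192·72.2621 + 0.4808·0.0000] = 35.6884
Node d (S = 71.6): V_d = e^(−0.05)·[0.5192·0.0000 + 0.4808·0.0000] = 0.0000
Node 0 (S = 95): V_0 = e^(−0.05)·[0.5192·35.6884 + 0.4808·0.0000] = 17.6255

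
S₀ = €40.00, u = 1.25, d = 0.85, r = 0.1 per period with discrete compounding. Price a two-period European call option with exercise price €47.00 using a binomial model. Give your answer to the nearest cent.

Risk-neutral probability p = (1 + 0.1 − 0.85)/(1.25 − 0.85) = 0.2500/0.4000 = 0.6250
Terminal stock prices: S_uu = 62.5, S_ud = 42.5, S_dd = 28.9
Terminal payoffs (S − K): max(15.5, 0) = 15.5, max(-4.5, 0) = 0, max(-18.1, 0) = 0
Node u (S = 50): V_u = 1/1.1·[0.6250·15.5000 + 0.3750·0.0000] = 8.8068
Node d (S = 34): V_d = 1/1.1·[0.6250·0.0000 + 0.3750·0.0000] = 0.0000
Node 0 (S = 40): V_0 = 1/1.1·[0.6250·8.8068 + 0.3750·0.0000] = 5.0039

€5.00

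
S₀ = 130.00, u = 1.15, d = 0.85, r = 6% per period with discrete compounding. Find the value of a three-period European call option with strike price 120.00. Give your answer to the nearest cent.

32.06

Risk-neutral probability p = (1 + 0.06 − 0.85)/(1.15 − 0.85) = 0.2100/0.3000 = 0.7000
Terminal stock prices: S_uuu = 197.7, S_uud = 146.1, S_udd = 108, S_ddd = 79.84
Terminal payoffs (S − K): max(77.71, 0) = 77.71, max(26.14, 0) = 26.14, max(-11.99, 0) = 0, max(-40.16, 0) = 0
Node uu (S = 171.9): V_uu = 1/1.06·[0.7000·77.7137 + 0.3000·26.1362] = 58.7175
Node ud (S = 127.1): V_ud = 1/1.06·[0.7000·26.1362 + 0.3000·0.0000] = 17.2598
Node dd (S = 93.92): V_dd = 1/1.06·[0.7000·0.0000 + 0.3000·0.0000] = 0.0000
Node u (S = 149.5): V_u = 1/1.06·[0.7000·58.7175 + 0.3000·17.2598] = 43.6605
Node d (S = 110.5): V_d = 1/1.06·[0.7000·17.2598 + 0.3000·0.0000] = 11.3980
Node 0 (S = 130): V_0 = 1/1.06·[0.7000·43.6605 + 0.3000·11.3980] = 32.0583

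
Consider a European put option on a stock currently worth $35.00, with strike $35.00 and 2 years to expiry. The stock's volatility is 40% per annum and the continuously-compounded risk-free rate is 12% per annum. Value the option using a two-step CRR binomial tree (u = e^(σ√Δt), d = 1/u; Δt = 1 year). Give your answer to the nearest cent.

CRR parameters: u = e^(σ√Δt) = e^(0.4·√1) = 1.4918, d = 1/u = 0.6703
Per-period rate: rΔt = 0.12·1 = 0.12, so R = e^0.12 = 1.1275
Risk-neutral probability p = (e^0.12 − 0.6703)/(1.4918 − 0.6703) = 0.4572/0.8215 = 0.5565
Terminal stock prices: S_uu = 77.89, S_ud = 35, S_dd = 15.73
Terminal payoffs (K − S): max(-42.89, 0) = 0, max(0, 0) = 0, max(19.27, 0) = 19.27
Node u (S = 52.21): V_u = e^(−0.12)·[0.5565·0.0000 + 0.4435·0.0000] = 0.0000
Node d (S = 23.46): V_d = e^(−0.12)·[0.5565·0.0000 + 0.4435·19.2735] = 7.5810
Node 0 (S = 35): V_0 = e^(−0.12)·[0.5565·0.0000 + 0.4435·7.5810] = 2.9819

$2.98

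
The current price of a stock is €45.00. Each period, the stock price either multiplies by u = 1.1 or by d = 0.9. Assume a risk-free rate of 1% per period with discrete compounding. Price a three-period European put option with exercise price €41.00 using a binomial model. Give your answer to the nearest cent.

€1.02

Risk-neutral probability p = (1 + 0.01 − 0.9)/(1.1 − 0.9) = 0.1100/0.2000 = 0.5500
Terminal stock prices: S_uuu = 59.9, S_uud = 49.01, S_udd = 40.1, S_ddd = 32.81
Terminal payoffs (K − S): max(-18.9, 0) = 0, max(-8.005, 0) = 0, max(0.905, 0) = 0.905, max(8.195, 0) = 8.195
Node uu (S = 54.45): V_uu = 1/1.01·[0.5500·0.0000 + 0.4500·0.0000] = 0.0000
Node ud (S = 44.55): V_ud = 1/1.01·[0.5500·0.0000 + 0.4500·0.9050] = 0.4032
Node dd (S = 36.45): V_dd = 1/1.01·[0.5500·0.9050 + 0.4500·8.1950] = 4.1441
Node u (S = 49.5): V_u = 1/1.01·[0.5500·0.0000 + 0.4500·0.4032] = 0.1797
Node d (S = 40.5): V_d = 1/1.01·[0.5500·0.4032 + 0.4500·4.1441] = 2.0659
Node 0 (S = 45): V_0 = 1/1.01·[0.5500·0.1797 + 0.4500·2.0659] = 1.0183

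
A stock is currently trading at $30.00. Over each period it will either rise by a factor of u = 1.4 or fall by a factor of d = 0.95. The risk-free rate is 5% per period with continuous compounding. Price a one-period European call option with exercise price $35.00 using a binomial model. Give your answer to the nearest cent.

Risk-neutral probability p = (e^0.05 − 0.95)/(1.4 − 0.95) = 0.1013/0.4500 = 0.2250
Terminal stock prices: S_u = 42, S_d = 28.5
Terminal payoffs (S − K): max(7, 0) = 7, max(-6.5, 0) = 0
Node 0 (S = 30): V_0 = e^(−0.05)·[0.2250·7.0000 + 0.7750·0.0000] = 1.4985

$1.50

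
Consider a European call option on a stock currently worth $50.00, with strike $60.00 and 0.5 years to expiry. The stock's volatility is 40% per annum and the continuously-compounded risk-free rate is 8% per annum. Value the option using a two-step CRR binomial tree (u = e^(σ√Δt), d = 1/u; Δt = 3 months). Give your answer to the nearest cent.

CRR parameters: u = e^(σ√Δt) = e^(0.4·√0.25) = 1.2214, d = 1/u = 0.8187
Per-period rate: rΔt = 0.08·0.25 = 0.02, so R = e^0.02 = 1.0202
Risk-neutral probability p = (e^0.02 − 0.8187)/(1.2214 − 0.8187) = 0.2015/0.4027 = 0.5003
Terminal stock prices: S_uu = 74.59, S_ud = 50, S_dd = 33.52
Terminal payoffs (S − K): max(14.59, 0) = 14.59, max(-10, 0) = 0, max(-26.48, 0) = 0
Node u (S = 61.07): V_u = e^(−0.02)·[0.5003·14.5912 + 0.4997·0.0000] = 7.1559
Node d (S = 40.94): V_d = e^(−0.02)·[0.5003·0.0000 + 0.4997·0.0000] = 0.0000
Node 0 (S = 50): V_0 = e^(−0.02)·[0.5003·7.1559 + 0.4997·0.0000] = 3.5095

$3.51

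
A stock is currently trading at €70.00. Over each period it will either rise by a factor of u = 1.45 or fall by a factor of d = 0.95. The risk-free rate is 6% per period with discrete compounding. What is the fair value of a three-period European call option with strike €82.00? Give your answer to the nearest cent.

€9.91

Risk-neutral probability p = (1 + 0.06 − 0.95)/(1.45 − 0.95) = 0.1100/0.5000 = 0.2200
Terminal stock prices: S_uuu = 213.4, S_uud = 139.8, S_udd = 91.6, S_ddd = 60.02
Terminal payoffs (S − K): max(131.4, 0) = 131.4, max(57.82, 0) = 57.82, max(9.604, 0) = 9.604, max(-21.98, 0) = 0
Node uu (S = 147.2): V_uu = 1/1.06·[0.2200·131.4038 + 0.7800·57.8162] = 69.8165
Node ud (S = 96.42): V_ud = 1/1.06·[0.2200·57.8162 + 0.7800·9.6037] = 19.0665
Node dd (S = 63.17): V_dd = 1/1.06·[0.2200·9.6037 + 0.7800·0.0000] = 1.9932
Node u (S = 101.5): V_u = 1/1.06·[0.2200·69.8165 + 0.7800·19.0665] = 28.5203
Node d (S = 66.5): V_d = 1/1.06·[0.2200·19.0665 + 0.7800·1.9932] = 5.4239
Node 0 (S = 70): V_0 = 1/1.06·[0.2200·28.5203 + 0.7800·5.4239] = 9.9105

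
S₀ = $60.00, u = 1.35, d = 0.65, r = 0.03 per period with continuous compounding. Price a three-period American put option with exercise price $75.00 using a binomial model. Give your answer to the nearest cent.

$21.65

Risk-neutral probability p = (e^0.03 − 0.65)/(1.35 − 0.65) = 0.3805/0.7000 = 0.5435
Terminal stock prices: S_uuu = 147.6, S_uud = 71.08, S_udd = 34.22, S_ddd = 16.48
Terminal payoffs (K − S): max(-72.62, 0) = 0, max(3.922, 0) = 3.922, max(40.78, 0) = 40.78, max(58.52, 0) = 58.52
Node uu (S = 109.4): continuation = e^(−0.03)·[0.5435·0.0000 + 0.4565·3.9225] = 1.7377; exercise value = 0.0000 ≤ continuation, so V_uu = 1.7377
Node ud (S = 52.65): continuation = e^(−0.03)·[0.5435·3.9225 + 0.4565·40.7775] = 20.1334; exercise value = 22.3500 > continuation, so V_ud = 22.3500 (exercise)
Node dd (S = 25.35): continuation = e^(−0.03)·[0.5435·40.7775 + 0.4565·58.5225] = 47.4334; exercise value = 49.6500 > continuation, so V_dd = 49.6500 (exercise)
Node u (S = 81): continuation = e^(−0.03)·[0.5435·1.7377 + 0.4565·22.3500] = 10.8176; exercise value = 0.0000 ≤ continuation, so V_u = 10.8176
Node d (S = 39): continuation = e^(−0.03)·[0.5435·22.3500 + 0.4565·49.6500] = 33.7834; exercise value = 36.0000 > continuation, so V_d = 36.0000 (exercise)
Node 0 (S = 60): continuation = e^(−0.03)·[0.5435·10.8176 + 0.4565·36.0000] = 21.6538; exercise value = 15.0000 ≤ continuation, so V_0 = 21.6538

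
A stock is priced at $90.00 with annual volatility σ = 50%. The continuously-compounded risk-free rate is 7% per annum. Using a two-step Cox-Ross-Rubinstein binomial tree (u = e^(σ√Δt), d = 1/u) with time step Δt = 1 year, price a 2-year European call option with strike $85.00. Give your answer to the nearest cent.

$29.89

CRR parameters: u = e^(σ√Δt) = e^(0.5·√1) = 1.6487, d = 1/u = 0.6065
Per-period rate: rΔt = 0.07·1 = 0.07, so R = e^0.07 = 1.0725
Risk-neutral probability p = (e^0.07 − 0.6065)/(1.6487 − 0.6065) = 0.4660/1.0422 = 0.4471
Terminal stock prices: S_uu = 244.6, S_ud = 90, S_dd = 33.11
Terminal payoffs (S − K): max(159.6, 0) = 159.6, max(5, 0) = 5, max(-51.89, 0) = 0
Node u (S = 148.4): V_u = e^(−0.07)·[0.4471·159.6454 + 0.5529·5.0000] = 69.1314
Node d (S = 54.59): V_d = e^(−0.07)·[0.4471·5.0000 + 0.5529·0.0000] = 2.0844
Node 0 (S = 90): V_0 = e^(−0.07)·[0.4471·69.1314 + 0.5529·2.0844] = 29.8945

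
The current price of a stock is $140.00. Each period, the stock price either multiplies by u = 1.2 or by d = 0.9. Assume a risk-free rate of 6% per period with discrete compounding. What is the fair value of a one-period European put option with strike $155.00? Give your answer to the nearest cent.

$12.77

Risk-neutral probability p = (1 + 0.06 − 0.9)/(1.2 − 0.9) = 0.1600/0.3000 = 0.5333
Terminal stock prices: S_u = 168, S_d = 126
Terminal payoffs (K − S): max(-13, 0) = 0, max(29, 0) = 29
Node 0 (S = 140): V_0 = 1/1.06·[0.5333·0.0000 + 0.4667·29.0000] = 12.7673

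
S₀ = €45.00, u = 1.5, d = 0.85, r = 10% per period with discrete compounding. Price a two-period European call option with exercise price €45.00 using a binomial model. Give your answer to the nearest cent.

Risk-neutral probability p = (1 + 0.1 − 0.85)/(1.5 − 0.85) = 0.2500/0.6500 = 0.3846
Terminal stock prices: S_uu = 101.2, S_ud = 57.38, S_dd = 32.51
Terminal payoffs (S − K): max(56.25, 0) = 56.25, max(12.38, 0) = 12.38, max(-12.49, 0) = 0
Node u (S = 67.5): V_u = 1/1.1·[0.3846·56.2500 + 0.6154·12.3750] = 26.5909
Node d (S = 38.25): V_d = 1/1.1·[0.3846·12.3750 + 0.6154·0.0000] = 4.3269
Node 0 (S = 45): V_0 = 1/1.1·[0.3846·26.5909 + 0.6154·4.3269] = 11.7182

€11.72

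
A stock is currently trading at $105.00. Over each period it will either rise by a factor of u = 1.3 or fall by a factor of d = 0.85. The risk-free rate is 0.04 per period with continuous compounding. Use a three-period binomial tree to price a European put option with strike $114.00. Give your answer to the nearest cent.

Risk-neutral probability p = (e^0.04 − 0.85)/(1.3 − 0.85) = 0.1908/0.4500 = 0.4240
Terminal stock prices: S_uuu = 230.7, S_uud = 150.8, S_udd = 98.62, S_ddd = 64.48
Terminal payoffs (K − S): max(-116.7, 0) = 0, max(-36.83, 0) = 0, max(15.38, 0) = 15.38, max(49.52, 0) = 49.52
Node uu (S = 177.5): V_uu = e^(−0.04)·[0.4240·0.0000 + 0.5760·0.0000] = 0.0000
Node ud (S = 116): V_ud = e^(−0.04)·[0.4240·0.0000 + 0.5760·15.3788] = 8.5105
Node dd (S = 75.86): V_dd = e^(−0.04)·[0.4240·15.3788 + 0.5760·49.5169] = 33.6675
Node u (S = 136.5): V_u = e^(−0.04)·[0.4240·0.0000 + 0.5760·8.5105] = 4.7096
Node d (S = 89.25): V_d = e^(−0.04)·[0.4240·8.5105 + 0.5760·33.6675] = 22.0985
Node 0 (S = 105): V_0 = e^(−0.04)·[0.4240·4.7096 + 0.5760·22.0985] = 14.1478

$14.15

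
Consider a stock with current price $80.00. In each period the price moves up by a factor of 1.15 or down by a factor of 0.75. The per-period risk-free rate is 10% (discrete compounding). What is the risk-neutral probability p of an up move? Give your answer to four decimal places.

Risk-neutral probability p = (1 + 0.1 − 0.75)/(1.15 − 0.75) = 0.3500/0.4000 = 0.8750

p = 0.8750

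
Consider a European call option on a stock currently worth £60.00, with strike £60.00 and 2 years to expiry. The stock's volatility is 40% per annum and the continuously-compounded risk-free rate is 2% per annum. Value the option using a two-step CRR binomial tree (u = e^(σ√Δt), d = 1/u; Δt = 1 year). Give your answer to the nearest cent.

CRR parameters: u = e^(σ√Δt) = e^(0.4·√1) = 1.4918, d = 1/u = 0.6703
Per-period rate: rΔt = 0.02·1 = 0.02, so R = e^0.02 = 1.0202
Risk-neutral probability p = (e^0.02 − 0.6703)/(1.4918 − 0.6703) = 0.3499/0.8215 = 0.4259
Terminal stock prices: S_uu = 133.5, S_ud = 60, S_dd = 26.96
Terminal payoffs (S − K): max(73.53, 0) = 73.53, max(0, 0) = 0, max(-33.04, 0) = 0
Node u (S = 89.51): V_u = e^(−0.02)·[0.4259·73.5325 + 0.5741·0.0000] = 30.6976
Node d (S = 40.22): V_d = e^(−0.02)·[0.4259·0.0000 + 0.5741·0.0000] = 0.0000
Node 0 (S = 60): V_0 = e^(−0.02)·[0.4259·30.6976 + 0.5741·0.0000] = 12.8153

£12.82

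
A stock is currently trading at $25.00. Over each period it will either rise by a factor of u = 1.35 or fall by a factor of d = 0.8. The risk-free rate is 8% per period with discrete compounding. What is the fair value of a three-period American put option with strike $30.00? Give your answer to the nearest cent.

Risk-neutral probability p = (1 + 0.08 − 0.8)/(1.35 − 0.8) = 0.2800/0.5500 = 0.5091
Terminal stock prices: S_uuu = 61.51, S_uud = 36.45, S_udd = 21.6, S_ddd = 12.8
Terminal payoffs (K − S): max(-31.51, 0) = 0, max(-6.45, 0) = 0, max(8.4, 0) = 8.4, max(17.2, 0) = 17.2
Node uu (S = 45.56): continuation = 1/1.08·[0.5091·0.0000 + 0.4909·0.0000] = 0.0000; exercise value = 0.0000 ≤ continuation, so V_uu = 0.0000
Node ud (S = 27): continuation = 1/1.08·[0.5091·0.0000 + 0.4909·8.4000] = 3.8182; exercise value = 3.0000 ≤ continuation, so V_ud = 3.8182
Node dd (S = 16): continuation = 1/1.08·[0.5091·8.4000 + 0.4909·17.2000] = 11.7778; exercise value = 14.0000 > continuation, so V_dd = 14.0000 (exercise)
Node u (S = 33.75): continuation = 1/1.08·[0.5091·0.0000 + 0.4909·3.8182] = 1.7355; exercise value = 0.0000 ≤ continuation, so V_u = 1.7355
Node d (S = 20): continuation = 1/1.08·[0.5091·3.8182 + 0.4909·14.0000] = 8.1635; exercise value = 10.0000 > continuation, so V_d = 10.0000 (exercise)
Node 0 (S = 25): continuation = 1/1.08·[0.5091·1.7355 + 0.4909·10.0000] = 5.3636; exercise value = 5.0000 ≤ continuation, so V_0 = 5.3636

$5.36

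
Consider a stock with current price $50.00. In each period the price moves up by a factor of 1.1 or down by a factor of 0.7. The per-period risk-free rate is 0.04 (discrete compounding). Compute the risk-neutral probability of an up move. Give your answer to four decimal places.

Risk-neutral probability p = (1 + 0.04 − 0.7)/(1.1 − 0.7) = 0.3400/0.4000 = 0.8500

p = 0.8500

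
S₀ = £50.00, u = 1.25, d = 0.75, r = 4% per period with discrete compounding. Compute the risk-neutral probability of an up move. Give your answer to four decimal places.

p = 0.5800

Risk-neutral probability p = (1 + 0.04 − 0.75)/(1.25 − 0.75) = 0.2900/0.5000 = 0.5800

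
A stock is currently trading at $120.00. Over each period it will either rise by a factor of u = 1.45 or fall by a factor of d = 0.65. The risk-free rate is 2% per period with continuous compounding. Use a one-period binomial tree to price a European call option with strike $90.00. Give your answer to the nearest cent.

Risk-neutral probability p = (e^0.02 − 0.65)/(1.45 − 0.65) = 0.3702/0.8000 = 0.4628
Terminal stock prices: S_u = 174, S_d = 78
Terminal payoffs (S − K): max(84, 0) = 84, max(-12, 0) = 0
Node 0 (S = 120): V_0 = e^(−0.02)·[0.4628·84.0000 + 0.5372·0.0000] = 38.1014

$38.10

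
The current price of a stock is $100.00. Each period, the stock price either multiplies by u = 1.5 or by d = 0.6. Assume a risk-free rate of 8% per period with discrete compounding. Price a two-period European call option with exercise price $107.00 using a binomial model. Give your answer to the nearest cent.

Risk-neutral probability p = (1 + 0.08 − 0.6)/(1.5 − 0.6) = 0.4800/0.9000 = 0.5333
Terminal stock prices: S_uu = 225, S_ud = 90, S_dd = 36
Terminal payoffs (S − K): max(118, 0) = 118, max(-17, 0) = 0, max(-71, 0) = 0
Node u (S = 150): V_u = 1/1.08·[0.5333·118.0000 + 0.4667·0.0000] = 58.2716
Node d (S = 60): V_d = 1/1.08·[0.5333·0.0000 + 0.4667·0.0000] = 0.0000
Node 0 (S = 100): V_0 = 1/1.08·[0.5333·58.2716 + 0.4667·0.0000] = 28.7761

$28.78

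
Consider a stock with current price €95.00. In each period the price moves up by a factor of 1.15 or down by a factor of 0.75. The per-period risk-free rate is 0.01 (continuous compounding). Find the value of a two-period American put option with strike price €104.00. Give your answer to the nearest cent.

€16.26

Risk-neutral probability p = (e^0.01 − 0.75)/(1.15 − 0.75) = 0.2601/0.4000 = 0.6501
Terminal stock prices: S_uu = 125.6, S_ud = 81.94, S_dd = 53.44
Terminal payoffs (K − S): max(-21.64, 0) = 0, max(22.06, 0) = 22.06, max(50.56, 0) = 50.56
Node u (S = 109.2): continuation = e^(−0.01)·[0.6501·0.0000 + 0.3499·22.0625] = 7.6423; exercise value = 0.0000 ≤ continuation, so V_u = 7.6423
Node d (S = 71.25): continuation = e^(−0.01)·[0.6501·22.0625 + 0.3499·50.5625] = 31.7152; exercise value = 32.7500 > continuation, so V_d = 32.7500 (exercise)
Node 0 (S = 95): continuation = e^(−0.01)·[0.6501·7.6423 + 0.3499·32.7500] = 16.2634; exercise value = 9.0000 ≤ continuation, so V_0 = 16.2634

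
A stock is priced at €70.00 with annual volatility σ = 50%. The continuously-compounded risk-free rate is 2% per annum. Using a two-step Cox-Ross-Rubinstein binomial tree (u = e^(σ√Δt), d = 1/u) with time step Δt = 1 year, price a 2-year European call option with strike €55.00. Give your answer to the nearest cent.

CRR parameters: u = e^(σ√Δt) = e^(0.5·√1) = 1.6487, d = 1/u = 0.6065
Per-period rate: rΔt = 0.02·1 = 0.02, so R = e^0.02 = 1.0202
Risk-neutral probability p = (e^0.02 − 0.6065)/(1.6487 − 0.6065) = 0.4137/1.0422 = 0.3969
Terminal stock prices: S_uu = 190.3, S_ud = 70, S_dd = 25.75
Terminal payoffs (S − K): max(135.3, 0) = 135.3, max(15, 0) = 15, max(-29.25, 0) = 0
Node u (S = 115.4): V_u = e^(−0.02)·[0.3969·135.2797 + 0.6031·15.0000] = 61.4996
Node d (S = 42.46): V_d = e^(−0.02)·[0.3969·15.0000 + 0.6031·0.0000] = 5.8360
Node 0 (S = 70): V_0 = e^(−0.02)·[0.3969·61.4996 + 0.6031·5.8360] = 27.3771

€27.38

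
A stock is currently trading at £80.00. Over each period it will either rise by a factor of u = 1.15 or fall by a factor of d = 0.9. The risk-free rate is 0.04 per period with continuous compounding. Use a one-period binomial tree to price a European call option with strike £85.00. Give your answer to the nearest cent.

Risk-neutral probability p = (e^0.04 − 0.9)/(1.15 − 0.9) = 0.1408/0.2500 = 0.5632
Terminal stock prices: S_u = 92, S_d = 72
Terminal payoffs (S − K): max(7, 0) = 7, max(-13, 0) = 0
Node 0 (S = 80): V_0 = e^(−0.04)·[0.5632·7.0000 + 0.4368·0.0000] = 3.7881

£3.79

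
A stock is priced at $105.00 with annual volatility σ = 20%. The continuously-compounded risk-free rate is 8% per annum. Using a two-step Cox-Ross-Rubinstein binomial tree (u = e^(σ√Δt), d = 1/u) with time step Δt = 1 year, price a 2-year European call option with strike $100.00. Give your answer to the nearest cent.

$22.75

CRR parameters: u = e^(σ√Δt) = e^(0.2·√1) = 1.2214, d = 1/u = 0.8187
Per-period rate: rΔt = 0.08·1 = 0.08, so R = e^0.08 = 1.0833
Risk-neutral probability p = (e^0.08 − 0.8187)/(1.2214 − 0.8187) = 0.2646/0.4027 = 0.6570
Terminal stock prices: S_uu = 156.6, S_ud = 105, S_dd = 70.38
Terminal payoffs (S − K): max(56.64, 0) = 56.64, max(5, 0) = 5, max(-29.62, 0) = 0
Node u (S = 128.2): V_u = e^(−0.08)·[0.6570·56.6416 + 0.3430·5.0000] = 35.9357
Node d (S = 85.97): V_d = e^(−0.08)·[0.6570·5.0000 + 0.3430·0.0000] = 3.0324
Node 0 (S = 105): V_0 = e^(−0.08)·[0.6570·35.9357 + 0.3430·3.0324] = 22.7547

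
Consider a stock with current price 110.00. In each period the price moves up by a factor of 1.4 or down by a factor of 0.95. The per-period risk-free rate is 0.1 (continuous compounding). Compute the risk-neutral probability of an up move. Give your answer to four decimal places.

p = 0.3448

Risk-neutral probability p = (e^0.1 − 0.95)/(1.4 − 0.95) = 0.1552/0.4500 = 0.3448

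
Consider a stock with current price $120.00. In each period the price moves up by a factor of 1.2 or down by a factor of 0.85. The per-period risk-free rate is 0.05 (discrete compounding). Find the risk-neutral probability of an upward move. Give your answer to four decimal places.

p = 0.5714

Risk-neutral probability p = (1 + 0.05 − 0.85)/(1.2 − 0.85) = 0.2000/0.3500 = 0.5714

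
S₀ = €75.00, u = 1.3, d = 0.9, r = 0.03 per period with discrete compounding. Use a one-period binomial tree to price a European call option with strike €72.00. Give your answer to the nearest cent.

Risk-neutral probability p = (1 + 0.03 − 0.9)/(1.3 − 0.9) = 0.1300/0.4000 = 0.3250
Terminal stock prices: S_u = 97.5, S_d = 67.5
Terminal payoffs (S − K): max(25.5, 0) = 25.5, max(-4.5, 0) = 0
Node 0 (S = 75): V_0 = 1/1.03·[0.3250·25.5000 + 0.6750·0.0000] = 8.0461

€8.05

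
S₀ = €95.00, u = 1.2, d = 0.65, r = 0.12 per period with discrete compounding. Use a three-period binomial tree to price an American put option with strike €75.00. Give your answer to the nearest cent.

Risk-neutral probability p = (1 + 0.12 − 0.65)/(1.2 − 0.65) = 0.4700/0.5500 = 0.8545
Terminal stock prices: S_uuu = 164.2, S_uud = 88.92, S_udd = 48.17, S_ddd = 26.09
Terminal payoffs (K − S): max(-89.16, 0) = 0, max(-13.92, 0) = 0, max(26.83, 0) = 26.83, max(48.91, 0) = 48.91
Node uu (S = 136.8): continuation = 1/1.12·[0.8545·0.0000 + 0.1455·0.0000] = 0.0000; exercise value = 0.0000 ≤ continuation, so V_uu = 0.0000
Node ud (S = 74.1): continuation = 1/1.12·[0.8545·0.0000 + 0.1455·26.8350] = 3.4851; exercise value = 0.9000 ≤ continuation, so V_ud = 3.4851
Node dd (S = 40.14): continuation = 1/1.12·[0.8545·26.8350 + 0.1455·48.9106] = 26.8268; exercise value = 34.8625 > continuation, so V_dd = 34.8625 (exercise)
Node u (S = 114): continuation = 1/1.12·[0.8545·0.0000 + 0.1455·3.4851] = 0.4526; exercise value = 0.0000 ≤ continuation, so V_u = 0.4526
Node d (S = 61.75): continuation = 1/1.12·[0.8545·3.4851 + 0.1455·34.8625] = 7.1867; exercise value = 13.2500 > continuation, so V_d = 13.2500 (exercise)
Node 0 (S = 95): continuation = 1/1.12·[0.8545·0.4526 + 0.1455·13.2500] = 2.0661; exercise value = 0.0000 ≤ continuation, so V_0 = 2.0661

€2.07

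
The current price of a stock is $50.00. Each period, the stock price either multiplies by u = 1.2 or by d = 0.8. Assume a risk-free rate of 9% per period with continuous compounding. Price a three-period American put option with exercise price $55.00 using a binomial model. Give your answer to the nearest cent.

Risk-neutral probability p = (e^0.09 − 0.8)/(1.2 − 0.8) = 0.2942/0.4000 = 0.7354
Terminal stock prices: S_uuu = 86.4, S_uud = 57.6, S_udd = 38.4, S_ddd = 25.6
Terminal payoffs (K − S): max(-31.4, 0) = 0, max(-2.6, 0) = 0, max(16.6, 0) = 16.6, max(29.4, 0) = 29.4
Node uu (S = 72): continuation = e^(−0.09)·[0.7354·0.0000 + 0.2646·0.0000] = 0.0000; exercise value = 0.0000 ≤ continuation, so V_uu = 0.0000
Node ud (S = 48): continuation = e^(−0.09)·[0.7354·0.0000 + 0.2646·16.6000] = 4.0138; exercise value = 7.0000 > continuation, so V_ud = 7.0000 (exercise)
Node dd (S = 32): continuation = e^(−0.09)·[0.7354·16.6000 + 0.2646·29.4000] = 18.2662; exercise value = 23.0000 > continuation, so V_dd = 23.0000 (exercise)
Node u (S = 60): continuation = e^(−0.09)·[0.7354·0.0000 + 0.2646·7.0000] = 1.6926; exercise value = 0.0000 ≤ continuation, so V_u = 1.6926
Node d (S = 40): continuation = e^(−0.09)·[0.7354·7.0000 + 0.2646·23.0000] = 10.2662; exercise value = 15.0000 > continuation, so V_d = 15.0000 (exercise)
Node 0 (S = 50): continuation = e^(−0.09)·[0.7354·1.6926 + 0.2646·15.0000] = 4.7645; exercise value = 5.0000 > continuation, so V_0 = 5.0000 (exercise)

$5.00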